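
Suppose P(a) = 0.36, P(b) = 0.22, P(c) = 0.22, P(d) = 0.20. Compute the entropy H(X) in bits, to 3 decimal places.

1.956 bits

H = −Σ pᵢ log₂ pᵢ.
−0.36·log₂(0.36) = 0.5306
−0.22·log₂(0.22) = 0.4806
−0.22·log₂(0.22) = 0.4806
−0.20·log₂(0.20) = 0.4644
Sum ≈ 1.9561 → 1.956 bits.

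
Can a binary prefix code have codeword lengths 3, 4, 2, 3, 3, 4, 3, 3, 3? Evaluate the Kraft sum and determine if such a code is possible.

1.125; no

With common denominator 2^4 = 16: Σ 2^(−ℓᵢ) = 2/16 + 1/16 + 4/16 + 2/16 + 2/16 + 1/16 + 2/16 + 2/16 + 2/16 = 18/16 = 1.125.
Kraft's inequality requires Σ ≤ 1; here Σ = 1.125 > 1, so no such prefix code exists.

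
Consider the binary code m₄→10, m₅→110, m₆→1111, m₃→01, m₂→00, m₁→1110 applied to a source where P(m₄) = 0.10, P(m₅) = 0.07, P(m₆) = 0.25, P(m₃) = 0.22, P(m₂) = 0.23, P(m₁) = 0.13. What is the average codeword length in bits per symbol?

2.83 bits/symbol

L̄ = Σ pᵢ·ℓᵢ = 0.10·2 + 0.07·3 + 0.25·4 + 0.22·2 + 0.23·2 + 0.13·4 = 2.83 bits/symbol.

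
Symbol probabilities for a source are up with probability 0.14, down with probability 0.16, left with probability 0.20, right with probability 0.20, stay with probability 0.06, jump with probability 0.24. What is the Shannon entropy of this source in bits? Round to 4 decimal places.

2.4866 bits

H = −Σ pᵢ log₂ pᵢ.
−0.14·log₂(0.14) = 0.3971
−0.16·log₂(0.16) = 0.4230
−0.20·log₂(0.20) = 0.4644
−0.20·log₂(0.20) = 0.4644
−0.06·log₂(0.06) = 0.2435
−0.24·log₂(0.24) = 0.4941
Sum ≈ 2.4866 → 2.4866 bits.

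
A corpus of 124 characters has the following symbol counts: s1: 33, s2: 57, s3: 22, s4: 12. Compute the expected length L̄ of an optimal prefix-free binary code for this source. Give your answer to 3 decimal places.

1.815 bits/symbol

Probabilities are the counts divided by 124.
Repeatedly combine the two least-probable nodes; the expected code length is the sum of the merged weights.
merge 3/31 + 11/62 → 17/62
merge 33/124 + 17/62 → 67/124
merge 57/124 + 67/124 → 1
L = 17/62 + 67/124 + 1 = 225/124 ≈ 1.815 bits/symbol.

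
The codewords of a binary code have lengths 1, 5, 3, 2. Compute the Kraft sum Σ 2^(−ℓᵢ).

With common denominator 2^5 = 32: Σ 2^(−ℓᵢ) = 16/32 + 1/32 + 4/32 + 8/32 = 29/32 = 0.90625.

0.90625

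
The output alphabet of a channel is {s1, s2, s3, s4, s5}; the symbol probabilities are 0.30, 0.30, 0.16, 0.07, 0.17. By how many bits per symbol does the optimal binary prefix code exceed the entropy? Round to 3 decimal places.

Entropy H = −Σ p log₂ p ≈ 2.1683 bits.
Huffman merges: 7/100+4/25→23/100; 17/100+23/100→2/5; 3/10+3/10→3/5; 2/5+3/5→1. L = 223/100 ≈ 2.2300.
L − H = 2.2300 − 2.1683 = 0.062 bits.

0.062 bits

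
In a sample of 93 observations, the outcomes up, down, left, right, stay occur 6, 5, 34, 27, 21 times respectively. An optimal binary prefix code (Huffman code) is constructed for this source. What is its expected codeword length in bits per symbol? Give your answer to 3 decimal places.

2.097 bits/symbol

Probabilities are the counts divided by 93.
Repeatedly combine the two least-probable nodes; the expected code length is the sum of the merged weights.
merge 5/93 + 2/31 → 11/93
merge 11/93 + 7/31 → 32/93
merge 9/31 + 32/93 → 59/93
merge 34/93 + 59/93 → 1
L = 11/93 + 32/93 + 59/93 + 1 = 65/31 ≈ 2.097 bits/symbol.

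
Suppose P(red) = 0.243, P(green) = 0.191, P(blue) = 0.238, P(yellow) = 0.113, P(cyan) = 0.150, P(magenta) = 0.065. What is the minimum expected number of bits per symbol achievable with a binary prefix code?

Repeatedly combine the two least-probable nodes; the expected code length is the sum of the merged weights.
merge 13/200 + 113/1000 → 89/500
merge 3/20 + 89/500 → 41/125
merge 191/1000 + 119/500 → 429/1000
merge 243/1000 + 41/125 → 571/1000
merge 429/1000 + 571/1000 → 1
L = 89/500 + 41/125 + 429/1000 + 571/1000 + 1 = 1253/500 = 2.506 bits/symbol.

2.506 bits/symbol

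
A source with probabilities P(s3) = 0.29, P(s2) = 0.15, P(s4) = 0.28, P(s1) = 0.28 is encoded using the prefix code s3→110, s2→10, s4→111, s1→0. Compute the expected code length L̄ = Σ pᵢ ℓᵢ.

L̄ = Σ pᵢ·ℓᵢ = 0.29·3 + 0.15·2 + 0.28·3 + 0.28·1 = 2.29 bits/symbol.

2.29 bits/symbol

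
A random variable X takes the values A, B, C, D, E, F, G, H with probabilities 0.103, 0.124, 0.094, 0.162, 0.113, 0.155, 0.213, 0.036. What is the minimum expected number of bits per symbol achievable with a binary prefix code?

Repeatedly combine the two least-probable nodes; the expected code length is the sum of the merged weights.
merge 9/250 + 47/500 → 13/100
merge 103/1000 + 113/1000 → 27/125
merge 31/250 + 13/100 → 127/500
merge 31/200 + 81/500 → 317/1000
merge 213/1000 + 27/125 → 429/1000
merge 127/500 + 317/1000 → 571/1000
merge 429/1000 + 571/1000 → 1
L = 13/100 + 27/125 + 127/500 + 317/1000 + 429/1000 + 571/1000 + 1 = 2917/1000 = 2.917 bits/symbol.

2.917 bits/symbol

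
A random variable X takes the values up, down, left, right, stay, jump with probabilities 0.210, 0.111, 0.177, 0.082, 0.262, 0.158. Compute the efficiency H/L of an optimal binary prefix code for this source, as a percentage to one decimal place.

98.5%

Entropy H = −Σ p log₂ p ≈ 2.4898 bits.
Huffman merges: 41/500+111/1000→193/1000; 79/500+177/1000→67/200; 193/1000+21/100→403/1000; 131/500+67/200→597/1000; 403/1000+597/1000→1. L = 316/125 ≈ 2.5280.
Efficiency = H/L = 2.4898/2.5280 = 98.5%.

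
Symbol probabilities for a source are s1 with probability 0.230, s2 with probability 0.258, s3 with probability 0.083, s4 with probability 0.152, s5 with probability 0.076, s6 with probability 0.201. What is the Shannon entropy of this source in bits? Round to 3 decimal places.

H = −Σ pᵢ log₂ pᵢ.
−0.230·log₂(0.230) = 0.4877
−0.258·log₂(0.258) = 0.5043
−0.083·log₂(0.083) = 0.2980
−0.152·log₂(0.152) = 0.4131
−0.076·log₂(0.076) = 0.2826
−0.201·log₂(0.201) = 0.4653
Sum ≈ 2.4509 → 2.451 bits.

2.451 bits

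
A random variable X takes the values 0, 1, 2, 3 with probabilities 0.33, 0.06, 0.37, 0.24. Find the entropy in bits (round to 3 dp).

1.796 bits

H = −Σ pᵢ log₂ pᵢ.
−0.33·log₂(0.33) = 0.5278
−0.06·log₂(0.06) = 0.2435
−0.37·log₂(0.37) = 0.5307
−0.24·log₂(0.24) = 0.4941
Sum ≈ 1.7962 → 1.796 bits.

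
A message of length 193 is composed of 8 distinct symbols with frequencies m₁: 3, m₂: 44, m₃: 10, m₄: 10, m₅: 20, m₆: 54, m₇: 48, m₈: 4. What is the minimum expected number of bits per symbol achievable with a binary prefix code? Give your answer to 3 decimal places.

2.508 bits/symbol

Probabilities are the counts divided by 193.
Repeatedly combine the two least-probable nodes; the expected code length is the sum of the merged weights.
merge 3/193 + 4/193 → 7/193
merge 7/193 + 10/193 → 17/193
merge 10/193 + 17/193 → 27/193
merge 20/193 + 27/193 → 47/193
merge 44/193 + 47/193 → 91/193
merge 48/193 + 54/193 → 102/193
merge 91/193 + 102/193 → 1
L = 7/193 + 17/193 + 27/193 + 47/193 + 91/193 + 102/193 + 1 = 484/193 ≈ 2.508 bits/symbol.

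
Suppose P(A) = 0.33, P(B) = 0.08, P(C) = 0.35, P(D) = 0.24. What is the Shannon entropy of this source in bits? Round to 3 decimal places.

H = −Σ pᵢ log₂ pᵢ.
−0.33·log₂(0.33) = 0.5278
−0.08·log₂(0.08) = 0.2915
−0.35·log₂(0.35) = 0.5301
−0.24·log₂(0.24) = 0.4941
Sum ≈ 1.8436 → 1.844 bits.

1.844 bits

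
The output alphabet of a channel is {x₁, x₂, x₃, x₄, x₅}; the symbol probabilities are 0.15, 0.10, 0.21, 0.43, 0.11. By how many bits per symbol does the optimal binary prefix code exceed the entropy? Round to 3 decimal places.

0.051 bits

Entropy H = −Σ p log₂ p ≈ 2.0894 bits.
Huffman merges: 1/10+11/100→21/100; 3/20+21/100→9/25; 21/100+9/25→57/100; 43/100+57/100→1. L = 107/50 ≈ 2.1400.
L − H = 2.1400 − 2.0894 = 0.051 bits.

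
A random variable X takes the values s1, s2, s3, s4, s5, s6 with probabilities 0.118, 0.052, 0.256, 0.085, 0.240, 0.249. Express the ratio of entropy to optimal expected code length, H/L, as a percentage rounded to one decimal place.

99.7%

Entropy H = −Σ p log₂ p ≈ 2.3847 bits.
Huffman merges: 13/250+17/200→137/1000; 59/500+137/1000→51/200; 6/25+249/1000→489/1000; 51/200+32/125→511/1000; 489/1000+511/1000→1. L = 299/125 ≈ 2.3920.
Efficiency = H/L = 2.3847/2.3920 = 99.7%.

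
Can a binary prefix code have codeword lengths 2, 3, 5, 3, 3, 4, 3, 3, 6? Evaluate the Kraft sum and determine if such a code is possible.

With common denominator 2^6 = 64: Σ 2^(−ℓᵢ) = 16/64 + 8/64 + 2/64 + 8/64 + 8/64 + 4/64 + 8/64 + 8/64 + 1/64 = 63/64 = 0.984375.
Kraft's inequality requires Σ ≤ 1; here Σ = 0.984375 ≤ 1, so such a prefix code exists.

0.984375; yes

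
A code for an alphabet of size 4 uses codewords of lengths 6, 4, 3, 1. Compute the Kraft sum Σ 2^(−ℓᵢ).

0.703125

With common denominator 2^6 = 64: Σ 2^(−ℓᵢ) = 1/64 + 4/64 + 8/64 + 32/64 = 45/64 = 0.703125.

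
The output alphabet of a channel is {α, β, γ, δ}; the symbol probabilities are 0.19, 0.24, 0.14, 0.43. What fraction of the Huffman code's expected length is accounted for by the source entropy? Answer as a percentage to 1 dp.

98.4%

Entropy H = −Σ p log₂ p ≈ 1.8700 bits.
Huffman merges: 7/50+19/100→33/100; 6/25+33/100→57/100; 43/100+57/100→1. L = 19/10 ≈ 1.9000.
Efficiency = H/L = 1.8700/1.9000 = 98.4%.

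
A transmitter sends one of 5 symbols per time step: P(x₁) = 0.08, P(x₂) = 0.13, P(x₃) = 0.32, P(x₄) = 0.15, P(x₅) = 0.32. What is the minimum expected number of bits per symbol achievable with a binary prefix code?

Repeatedly combine the two least-probable nodes; the expected code length is the sum of the merged weights.
merge 2/25 + 13/100 → 21/100
merge 3/20 + 21/100 → 9/25
merge 8/25 + 8/25 → 16/25
merge 9/25 + 16/25 → 1
L = 21/100 + 9/25 + 16/25 + 1 = 221/100 = 2.21 bits/symbol.

2.21 bits/symbol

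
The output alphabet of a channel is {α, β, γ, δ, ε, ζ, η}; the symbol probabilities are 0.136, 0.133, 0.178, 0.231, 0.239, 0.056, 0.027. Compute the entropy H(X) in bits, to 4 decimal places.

H = −Σ pᵢ log₂ pᵢ.
−0.136·log₂(0.136) = 0.3915
−0.133·log₂(0.133) = 0.3871
−0.178·log₂(0.178) = 0.4432
−0.231·log₂(0.231) = 0.4883
−0.239·log₂(0.239) = 0.4935
−0.056·log₂(0.056) = 0.2329
−0.027·log₂(0.027) = 0.1407
Sum ≈ 2.5772 → 2.5772 bits.

2.5772 bits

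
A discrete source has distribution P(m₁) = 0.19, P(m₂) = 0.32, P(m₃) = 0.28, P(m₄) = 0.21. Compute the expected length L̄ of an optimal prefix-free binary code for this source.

Repeatedly combine the two least-probable nodes; the expected code length is the sum of the merged weights.
merge 19/100 + 21/100 → 2/5
merge 7/25 + 8/25 → 3/5
merge 2/5 + 3/5 → 1
L = 2/5 + 3/5 + 1 = 2 bits/symbol.

2 bits/symbol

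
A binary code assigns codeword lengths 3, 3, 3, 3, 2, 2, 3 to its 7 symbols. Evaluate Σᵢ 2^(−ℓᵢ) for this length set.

1.125

With common denominator 2^3 = 8: Σ 2^(−ℓᵢ) = 1/8 + 1/8 + 1/8 + 1/8 + 2/8 + 2/8 + 1/8 = 9/8 = 1.125.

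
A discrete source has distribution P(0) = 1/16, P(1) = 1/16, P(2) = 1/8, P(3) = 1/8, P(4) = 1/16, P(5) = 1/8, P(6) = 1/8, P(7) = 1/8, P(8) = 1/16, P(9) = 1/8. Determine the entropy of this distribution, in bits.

3.25 bits

Each probability is a power of 1/2, so log₂(1/p) is an integer.
H = Σ p·log₂(1/p) = 1/16·4 + 1/16·4 + 1/8·3 + 1/8·3 + 1/16·4 + 1/8·3 + 1/8·3 + 1/8·3 + 1/16·4 + 1/8·3 = 3.25 bits.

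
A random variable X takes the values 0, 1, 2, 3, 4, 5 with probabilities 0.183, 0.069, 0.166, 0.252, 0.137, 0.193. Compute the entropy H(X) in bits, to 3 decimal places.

H = −Σ pᵢ log₂ pᵢ.
−0.183·log₂(0.183) = 0.4484
−0.069·log₂(0.069) = 0.2662
−0.166·log₂(0.166) = 0.4301
−0.252·log₂(0.252) = 0.5011
−0.137·log₂(0.137) = 0.3929
−0.193·log₂(0.193) = 0.4581
Sum ≈ 2.4966 → 2.497 bits.

2.497 bits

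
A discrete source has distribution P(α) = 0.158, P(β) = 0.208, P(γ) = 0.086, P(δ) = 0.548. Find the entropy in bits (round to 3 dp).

H = −Σ pᵢ log₂ pᵢ.
−0.158·log₂(0.158) = 0.4206
−0.208·log₂(0.208) = 0.4712
−0.086·log₂(0.086) = 0.3044
−0.548·log₂(0.548) = 0.4755
Sum ≈ 1.6717 → 1.672 bits.

1.672 bits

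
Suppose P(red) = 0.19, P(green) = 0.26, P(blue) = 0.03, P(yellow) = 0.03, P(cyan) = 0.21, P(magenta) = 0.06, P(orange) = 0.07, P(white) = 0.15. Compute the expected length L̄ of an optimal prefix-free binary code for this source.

2.71 bits/symbol

Repeatedly combine the two least-probable nodes; the expected code length is the sum of the merged weights.
merge 3/100 + 3/100 → 3/50
merge 3/50 + 3/50 → 3/25
merge 7/100 + 3/25 → 19/100
merge 3/20 + 19/100 → 17/50
merge 19/100 + 21/100 → 2/5
merge 13/50 + 17/50 → 3/5
merge 2/5 + 3/5 → 1
L = 3/50 + 3/25 + 19/100 + 17/50 + 2/5 + 3/5 + 1 = 271/100 = 2.71 bits/symbol.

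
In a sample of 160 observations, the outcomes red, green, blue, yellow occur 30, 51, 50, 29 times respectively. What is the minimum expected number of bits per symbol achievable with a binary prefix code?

Probabilities are the counts divided by 160.
Repeatedly combine the two least-probable nodes; the expected code length is the sum of the merged weights.
merge 29/160 + 3/16 → 59/160
merge 5/16 + 51/160 → 101/160
merge 59/160 + 101/160 → 1
L = 59/160 + 101/160 + 1 = 2 bits/symbol.

2 bits/symbol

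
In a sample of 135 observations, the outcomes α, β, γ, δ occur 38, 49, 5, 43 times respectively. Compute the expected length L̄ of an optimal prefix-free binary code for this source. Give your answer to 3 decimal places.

Probabilities are the counts divided by 135.
Repeatedly combine the two least-probable nodes; the expected code length is the sum of the merged weights.
merge 1/27 + 38/135 → 43/135
merge 43/135 + 43/135 → 86/135
merge 49/135 + 86/135 → 1
L = 43/135 + 86/135 + 1 = 88/45 ≈ 1.956 bits/symbol.

1.956 bits/symbol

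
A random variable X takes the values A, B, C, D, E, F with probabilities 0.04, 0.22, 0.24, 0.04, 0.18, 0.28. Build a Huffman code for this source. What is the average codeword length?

Repeatedly combine the two least-probable nodes; the expected code length is the sum of the merged weights.
merge 1/25 + 1/25 → 2/25
merge 2/25 + 9/50 → 13/50
merge 11/50 + 6/25 → 23/50
merge 13/50 + 7/25 → 27/50
merge 23/50 + 27/50 → 1
L = 2/25 + 13/50 + 23/50 + 27/50 + 1 = 117/50 = 2.34 bits/symbol.

2.34 bits/symbol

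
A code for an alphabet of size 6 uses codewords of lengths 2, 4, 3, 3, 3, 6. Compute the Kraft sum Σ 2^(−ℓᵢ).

With common denominator 2^6 = 64: Σ 2^(−ℓᵢ) = 16/64 + 4/64 + 8/64 + 8/64 + 8/64 + 1/64 = 45/64 = 0.703125.

0.703125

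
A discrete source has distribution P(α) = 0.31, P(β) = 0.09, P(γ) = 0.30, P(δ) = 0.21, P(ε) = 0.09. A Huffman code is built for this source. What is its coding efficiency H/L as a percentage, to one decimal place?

Entropy H = −Σ p log₂ p ≈ 2.1430 bits.
Huffman merges: 9/100+9/100→9/50; 9/50+21/100→39/100; 3/10+31/100→61/100; 39/100+61/100→1. L = 109/50 ≈ 2.1800.
Efficiency = H/L = 2.1430/2.1800 = 98.3%.

98.3%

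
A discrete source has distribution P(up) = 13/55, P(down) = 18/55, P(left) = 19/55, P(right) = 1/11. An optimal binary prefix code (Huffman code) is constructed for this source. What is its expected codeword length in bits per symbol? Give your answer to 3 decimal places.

Repeatedly combine the two least-probable nodes; the expected code length is the sum of the merged weights.
merge 1/11 + 13/55 → 18/55
merge 18/55 + 18/55 → 36/55
merge 19/55 + 36/55 → 1
L = 18/55 + 36/55 + 1 = 109/55 ≈ 1.982 bits/symbol.

1.982 bits/symbol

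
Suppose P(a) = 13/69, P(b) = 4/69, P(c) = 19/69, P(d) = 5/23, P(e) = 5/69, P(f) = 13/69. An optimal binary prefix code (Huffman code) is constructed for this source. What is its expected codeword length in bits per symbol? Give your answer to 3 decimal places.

Repeatedly combine the two least-probable nodes; the expected code length is the sum of the merged weights.
merge 4/69 + 5/69 → 3/23
merge 3/23 + 13/69 → 22/69
merge 13/69 + 5/23 → 28/69
merge 19/69 + 22/69 → 41/69
merge 28/69 + 41/69 → 1
L = 3/23 + 22/69 + 28/69 + 41/69 + 1 = 169/69 ≈ 2.449 bits/symbol.

2.449 bits/symbol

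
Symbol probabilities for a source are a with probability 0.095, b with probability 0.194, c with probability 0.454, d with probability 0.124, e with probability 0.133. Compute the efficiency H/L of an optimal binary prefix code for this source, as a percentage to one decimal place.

98.4%

Entropy H = −Σ p log₂ p ≈ 2.0593 bits.
Huffman merges: 19/200+31/250→219/1000; 133/1000+97/500→327/1000; 219/1000+327/1000→273/500; 227/500+273/500→1. L = 523/250 ≈ 2.0920.
Efficiency = H/L = 2.0593/2.0920 = 98.4%.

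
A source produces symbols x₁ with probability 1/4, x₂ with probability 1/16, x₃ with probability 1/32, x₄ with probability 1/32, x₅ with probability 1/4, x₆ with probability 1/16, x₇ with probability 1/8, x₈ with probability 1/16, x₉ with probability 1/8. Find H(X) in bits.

2.8125 bits

Each probability is a power of 1/2, so log₂(1/p) is an integer.
H = Σ p·log₂(1/p) = 1/4·2 + 1/16·4 + 1/32·5 + 1/32·5 + 1/4·2 + 1/16·4 + 1/8·3 + 1/16·4 + 1/8·3 = 2.8125 bits.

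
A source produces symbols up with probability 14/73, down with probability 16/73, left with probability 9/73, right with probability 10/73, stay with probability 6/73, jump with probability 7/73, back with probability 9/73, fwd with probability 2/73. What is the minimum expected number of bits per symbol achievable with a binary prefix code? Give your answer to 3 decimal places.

2.890 bits/symbol

Repeatedly combine the two least-probable nodes; the expected code length is the sum of the merged weights.
merge 2/73 + 6/73 → 8/73
merge 7/73 + 8/73 → 15/73
merge 9/73 + 9/73 → 18/73
merge 10/73 + 14/73 → 24/73
merge 15/73 + 16/73 → 31/73
merge 18/73 + 24/73 → 42/73
merge 31/73 + 42/73 → 1
L = 8/73 + 15/73 + 18/73 + 24/73 + 31/73 + 42/73 + 1 = 211/73 ≈ 2.890 bits/symbol.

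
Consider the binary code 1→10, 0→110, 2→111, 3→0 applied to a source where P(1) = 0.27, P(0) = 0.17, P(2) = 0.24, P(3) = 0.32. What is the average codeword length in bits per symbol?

2.09 bits/symbol

L̄ = Σ pᵢ·ℓᵢ = 0.27·2 + 0.17·3 + 0.24·3 + 0.32·1 = 2.09 bits/symbol.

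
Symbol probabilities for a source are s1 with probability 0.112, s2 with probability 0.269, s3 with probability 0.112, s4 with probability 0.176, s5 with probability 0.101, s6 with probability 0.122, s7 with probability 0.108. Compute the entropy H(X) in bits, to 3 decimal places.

2.709 bits

H = −Σ pᵢ log₂ pᵢ.
−0.112·log₂(0.112) = 0.3537
−0.269·log₂(0.269) = 0.5096
−0.112·log₂(0.112) = 0.3537
−0.176·log₂(0.176) = 0.4411
−0.101·log₂(0.101) = 0.3341
−0.122·log₂(0.122) = 0.3703
−0.108·log₂(0.108) = 0.3468
Sum ≈ 2.7093 → 2.709 bits.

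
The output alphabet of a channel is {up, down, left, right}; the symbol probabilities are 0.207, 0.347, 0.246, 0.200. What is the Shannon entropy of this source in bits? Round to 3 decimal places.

H = −Σ pᵢ log₂ pᵢ.
−0.207·log₂(0.207) = 0.4704
−0.347·log₂(0.347) = 0.5299
−0.246·log₂(0.246) = 0.4977
−0.200·log₂(0.200) = 0.4644
Sum ≈ 1.9623 → 1.962 bits.

1.962 bits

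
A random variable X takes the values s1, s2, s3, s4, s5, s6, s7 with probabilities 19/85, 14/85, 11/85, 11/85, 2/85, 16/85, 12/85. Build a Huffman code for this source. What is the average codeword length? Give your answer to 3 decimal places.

Repeatedly combine the two least-probable nodes; the expected code length is the sum of the merged weights.
merge 2/85 + 11/85 → 13/85
merge 11/85 + 12/85 → 23/85
merge 13/85 + 14/85 → 27/85
merge 16/85 + 19/85 → 7/17
merge 23/85 + 27/85 → 10/17
merge 7/17 + 10/17 → 1
L = 13/85 + 23/85 + 27/85 + 7/17 + 10/17 + 1 = 233/85 ≈ 2.741 bits/symbol.

2.741 bits/symbol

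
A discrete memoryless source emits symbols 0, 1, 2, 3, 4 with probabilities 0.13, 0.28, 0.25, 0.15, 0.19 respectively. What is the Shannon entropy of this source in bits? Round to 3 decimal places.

H = −Σ pᵢ log₂ pᵢ.
−0.13·log₂(0.13) = 0.3826
−0.28·log₂(0.28) = 0.5142
−0.25·log₂(0.25) = 0.5000
−0.15·log₂(0.15) = 0.4105
−0.19·log₂(0.19) = 0.4552
Sum ≈ 2.2626 → 2.263 bits.

2.263 bits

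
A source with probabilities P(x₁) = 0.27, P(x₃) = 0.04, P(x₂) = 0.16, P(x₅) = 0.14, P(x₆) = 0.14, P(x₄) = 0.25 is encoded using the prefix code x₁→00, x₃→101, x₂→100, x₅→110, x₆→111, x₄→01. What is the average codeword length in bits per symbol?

2.48 bits/symbol

L̄ = Σ pᵢ·ℓᵢ = 0.27·2 + 0.04·3 + 0.16·3 + 0.14·3 + 0.14·3 + 0.25·2 = 2.48 bits/symbol.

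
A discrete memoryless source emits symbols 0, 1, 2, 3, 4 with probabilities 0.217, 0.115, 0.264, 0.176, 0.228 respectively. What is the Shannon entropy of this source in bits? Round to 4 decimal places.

H = −Σ pᵢ log₂ pᵢ.
−0.217·log₂(0.217) = 0.4783
−0.115·log₂(0.115) = 0.3588
−0.264·log₂(0.264) = 0.5072
−0.176·log₂(0.176) = 0.4411
−0.228·log₂(0.228) = 0.4863
Sum ≈ 2.2718 → 2.2718 bits.

2.2718 bits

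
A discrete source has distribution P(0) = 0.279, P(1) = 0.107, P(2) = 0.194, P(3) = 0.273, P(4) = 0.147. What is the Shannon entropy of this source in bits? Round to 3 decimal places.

2.236 bits

H = −Σ pᵢ log₂ pᵢ.
−0.279·log₂(0.279) = 0.5138
−0.107·log₂(0.107) = 0.3450
−0.194·log₂(0.194) = 0.4590
−0.273·log₂(0.273) = 0.5113
−0.147·log₂(0.147) = 0.4066
Sum ≈ 2.2358 → 2.236 bits.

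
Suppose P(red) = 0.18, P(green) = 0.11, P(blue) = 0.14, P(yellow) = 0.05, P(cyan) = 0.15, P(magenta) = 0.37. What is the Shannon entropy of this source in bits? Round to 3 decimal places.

H = −Σ pᵢ log₂ pᵢ.
−0.18·log₂(0.18) = 0.4453
−0.11·log₂(0.11) = 0.3503
−0.14·log₂(0.14) = 0.3971
−0.05·log₂(0.05) = 0.2161
−0.15·log₂(0.15) = 0.4105
−0.37·log₂(0.37) = 0.5307
Sum ≈ 2.3501 → 2.350 bits.

2.350 bits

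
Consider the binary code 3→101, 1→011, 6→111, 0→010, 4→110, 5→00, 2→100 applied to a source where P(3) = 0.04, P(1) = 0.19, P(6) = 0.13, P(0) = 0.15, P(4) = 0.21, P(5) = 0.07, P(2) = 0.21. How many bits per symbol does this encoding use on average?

2.93 bits/symbol

L̄ = Σ pᵢ·ℓᵢ = 0.04·3 + 0.19·3 + 0.13·3 + 0.15·3 + 0.21·3 + 0.07·2 + 0.21·3 = 2.93 bits/symbol.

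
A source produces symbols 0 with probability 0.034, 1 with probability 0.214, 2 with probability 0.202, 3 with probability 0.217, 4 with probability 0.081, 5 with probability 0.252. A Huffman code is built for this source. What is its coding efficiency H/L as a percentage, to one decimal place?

97.9%

Entropy H = −Σ p log₂ p ≈ 2.3811 bits.
Huffman merges: 17/500+81/1000→23/200; 23/200+101/500→317/1000; 107/500+217/1000→431/1000; 63/250+317/1000→569/1000; 431/1000+569/1000→1. L = 304/125 ≈ 2.4320.
Efficiency = H/L = 2.3811/2.4320 = 97.9%.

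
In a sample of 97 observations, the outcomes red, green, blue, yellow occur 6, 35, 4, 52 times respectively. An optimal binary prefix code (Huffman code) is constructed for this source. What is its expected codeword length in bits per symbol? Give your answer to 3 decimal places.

Probabilities are the counts divided by 97.
Repeatedly combine the two least-probable nodes; the expected code length is the sum of the merged weights.
merge 4/97 + 6/97 → 10/97
merge 10/97 + 35/97 → 45/97
merge 45/97 + 52/97 → 1
L = 10/97 + 45/97 + 1 = 152/97 ≈ 1.567 bits/symbol.

1.567 bits/symbol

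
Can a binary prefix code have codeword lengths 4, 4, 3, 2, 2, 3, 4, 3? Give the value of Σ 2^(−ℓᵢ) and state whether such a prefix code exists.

1.0625; no

With common denominator 2^4 = 16: Σ 2^(−ℓᵢ) = 1/16 + 1/16 + 2/16 + 4/16 + 4/16 + 2/16 + 1/16 + 2/16 = 17/16 = 1.0625.
Kraft's inequality requires Σ ≤ 1; here Σ = 1.0625 > 1, so no such prefix code exists.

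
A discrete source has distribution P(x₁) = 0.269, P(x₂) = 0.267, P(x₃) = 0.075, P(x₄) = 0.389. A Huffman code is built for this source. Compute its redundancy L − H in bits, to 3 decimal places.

0.125 bits

Entropy H = −Σ p log₂ p ≈ 1.8284 bits.
Huffman merges: 3/40+267/1000→171/500; 269/1000+171/500→611/1000; 389/1000+611/1000→1. L = 1953/1000 ≈ 1.9530.
L − H = 1.9530 − 1.8284 = 0.125 bits.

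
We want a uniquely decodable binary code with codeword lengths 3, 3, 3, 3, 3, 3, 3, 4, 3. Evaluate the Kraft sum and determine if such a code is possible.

1.0625; no

With common denominator 2^4 = 16: Σ 2^(−ℓᵢ) = 2/16 + 2/16 + 2/16 + 2/16 + 2/16 + 2/16 + 2/16 + 1/16 + 2/16 = 17/16 = 1.0625.
Kraft's inequality requires Σ ≤ 1; here Σ = 1.0625 > 1, so no such prefix code exists.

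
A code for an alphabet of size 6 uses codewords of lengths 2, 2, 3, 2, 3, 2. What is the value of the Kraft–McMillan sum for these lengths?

1.25

With common denominator 2^3 = 8: Σ 2^(−ℓᵢ) = 2/8 + 2/8 + 1/8 + 2/8 + 1/8 + 2/8 = 10/8 = 1.25.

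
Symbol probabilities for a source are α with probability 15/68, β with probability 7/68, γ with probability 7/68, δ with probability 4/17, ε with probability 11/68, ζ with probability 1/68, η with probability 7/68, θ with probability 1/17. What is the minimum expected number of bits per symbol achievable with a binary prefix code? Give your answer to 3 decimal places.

Repeatedly combine the two least-probable nodes; the expected code length is the sum of the merged weights.
merge 1/68 + 1/17 → 5/68
merge 5/68 + 7/68 → 3/17
merge 7/68 + 7/68 → 7/34
merge 11/68 + 3/17 → 23/68
merge 7/34 + 15/68 → 29/68
merge 4/17 + 23/68 → 39/68
merge 29/68 + 39/68 → 1
L = 5/68 + 3/17 + 7/34 + 23/68 + 29/68 + 39/68 + 1 = 95/34 ≈ 2.794 bits/symbol.

2.794 bits/symbol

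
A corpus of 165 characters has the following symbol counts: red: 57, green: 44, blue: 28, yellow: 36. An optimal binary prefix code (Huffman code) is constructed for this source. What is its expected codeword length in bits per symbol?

Probabilities are the counts divided by 165.
Repeatedly combine the two least-probable nodes; the expected code length is the sum of the merged weights.
merge 28/165 + 12/55 → 64/165
merge 4/15 + 19/55 → 101/165
merge 64/165 + 101/165 → 1
L = 64/165 + 101/165 + 1 = 2 bits/symbol.

2 bits/symbol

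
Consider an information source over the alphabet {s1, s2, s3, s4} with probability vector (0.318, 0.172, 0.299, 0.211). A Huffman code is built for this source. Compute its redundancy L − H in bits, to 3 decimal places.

0.043 bits

Entropy H = −Σ p log₂ p ≈ 1.9568 bits.
Huffman merges: 43/250+211/1000→383/1000; 299/1000+159/500→617/1000; 383/1000+617/1000→1. L = 2 ≈ 2.0000.
L − H = 2.0000 − 1.9568 = 0.043 bits.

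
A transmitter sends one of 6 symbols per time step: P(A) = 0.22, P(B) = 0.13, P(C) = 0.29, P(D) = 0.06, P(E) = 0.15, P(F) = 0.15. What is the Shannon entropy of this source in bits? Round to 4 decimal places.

2.4457 bits

H = −Σ pᵢ log₂ pᵢ.
−0.22·log₂(0.22) = 0.4806
−0.13·log₂(0.13) = 0.3826
−0.29·log₂(0.29) = 0.5179
−0.06·log₂(0.06) = 0.2435
−0.15·log₂(0.15) = 0.4105
−0.15·log₂(0.15) = 0.4105
Sum ≈ 2.4457 → 2.4457 bits.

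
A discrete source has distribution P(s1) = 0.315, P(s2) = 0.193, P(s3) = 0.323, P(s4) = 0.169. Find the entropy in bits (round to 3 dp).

H = −Σ pᵢ log₂ pᵢ.
−0.315·log₂(0.315) = 0.5250
−0.193·log₂(0.193) = 0.4581
−0.323·log₂(0.323) = 0.5266
−0.169·log₂(0.169) = 0.4335
Sum ≈ 1.9431 → 1.943 bits.

1.943 bits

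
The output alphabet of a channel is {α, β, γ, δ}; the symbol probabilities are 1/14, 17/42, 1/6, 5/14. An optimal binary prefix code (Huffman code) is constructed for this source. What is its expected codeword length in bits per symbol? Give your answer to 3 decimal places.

1.833 bits/symbol

Repeatedly combine the two least-probable nodes; the expected code length is the sum of the merged weights.
merge 1/14 + 1/6 → 5/21
merge 5/21 + 5/14 → 25/42
merge 17/42 + 25/42 → 1
L = 5/21 + 25/42 + 1 = 11/6 ≈ 1.833 bits/symbol.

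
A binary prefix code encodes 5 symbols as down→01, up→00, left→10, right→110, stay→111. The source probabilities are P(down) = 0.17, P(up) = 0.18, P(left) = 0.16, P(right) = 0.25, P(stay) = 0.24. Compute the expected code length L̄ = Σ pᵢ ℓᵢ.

L̄ = Σ pᵢ·ℓᵢ = 0.17·2 + 0.18·2 + 0.16·2 + 0.25·3 + 0.24·3 = 2.49 bits/symbol.

2.49 bits/symbol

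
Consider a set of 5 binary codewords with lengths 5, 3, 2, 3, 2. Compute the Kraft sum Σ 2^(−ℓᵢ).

With common denominator 2^5 = 32: Σ 2^(−ℓᵢ) = 1/32 + 4/32 + 8/32 + 4/32 + 8/32 = 25/32 = 0.78125.

0.78125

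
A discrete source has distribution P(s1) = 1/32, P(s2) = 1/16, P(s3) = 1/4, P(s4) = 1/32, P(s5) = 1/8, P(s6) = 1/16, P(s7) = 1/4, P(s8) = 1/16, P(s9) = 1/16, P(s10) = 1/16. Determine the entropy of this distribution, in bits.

Each probability is a power of 1/2, so log₂(1/p) is an integer.
H = Σ p·log₂(1/p) = 1/32·5 + 1/16·4 + 1/4·2 + 1/32·5 + 1/8·3 + 1/16·4 + 1/4·2 + 1/16·4 + 1/16·4 + 1/16·4 = 2.9375 bits.

2.9375 bits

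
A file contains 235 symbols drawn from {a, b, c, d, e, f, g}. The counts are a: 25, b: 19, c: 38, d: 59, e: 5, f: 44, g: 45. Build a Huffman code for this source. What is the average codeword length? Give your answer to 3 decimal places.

Probabilities are the counts divided by 235.
Repeatedly combine the two least-probable nodes; the expected code length is the sum of the merged weights.
merge 1/47 + 19/235 → 24/235
merge 24/235 + 5/47 → 49/235
merge 38/235 + 44/235 → 82/235
merge 9/47 + 49/235 → 2/5
merge 59/235 + 82/235 → 3/5
merge 2/5 + 3/5 → 1
L = 24/235 + 49/235 + 82/235 + 2/5 + 3/5 + 1 = 125/47 ≈ 2.660 bits/symbol.

2.660 bits/symbol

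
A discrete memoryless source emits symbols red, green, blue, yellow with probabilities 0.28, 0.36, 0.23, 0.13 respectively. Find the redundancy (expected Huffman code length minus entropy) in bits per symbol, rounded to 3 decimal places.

Entropy H = −Σ p log₂ p ≈ 1.9151 bits.
Huffman merges: 13/100+23/100→9/25; 7/25+9/25→16/25; 9/25+16/25→1. L = 2 ≈ 2.0000.
L − H = 2.0000 − 1.9151 = 0.085 bits.

0.085 bits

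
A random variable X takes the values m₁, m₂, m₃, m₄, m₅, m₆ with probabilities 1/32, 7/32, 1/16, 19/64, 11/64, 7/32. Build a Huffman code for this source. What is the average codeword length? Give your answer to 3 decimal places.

2.359 bits/symbol

Repeatedly combine the two least-probable nodes; the expected code length is the sum of the merged weights.
merge 1/32 + 1/16 → 3/32
merge 3/32 + 11/64 → 17/64
merge 7/32 + 7/32 → 7/16
merge 17/64 + 19/64 → 9/16
merge 7/16 + 9/16 → 1
L = 3/32 + 17/64 + 7/16 + 9/16 + 1 = 151/64 ≈ 2.359 bits/symbol.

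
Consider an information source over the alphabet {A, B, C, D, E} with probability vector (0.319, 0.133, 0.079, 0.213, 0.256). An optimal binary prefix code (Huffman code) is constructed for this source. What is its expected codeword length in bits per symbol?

Repeatedly combine the two least-probable nodes; the expected code length is the sum of the merged weights.
merge 79/1000 + 133/1000 → 53/250
merge 53/250 + 213/1000 → 17/40
merge 32/125 + 319/1000 → 23/40
merge 17/40 + 23/40 → 1
L = 53/250 + 17/40 + 23/40 + 1 = 553/250 = 2.212 bits/symbol.

2.212 bits/symbol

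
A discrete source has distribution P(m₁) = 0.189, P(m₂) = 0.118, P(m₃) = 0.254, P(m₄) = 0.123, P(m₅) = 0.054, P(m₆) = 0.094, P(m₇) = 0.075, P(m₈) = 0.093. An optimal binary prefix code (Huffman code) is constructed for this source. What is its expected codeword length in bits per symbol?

Repeatedly combine the two least-probable nodes; the expected code length is the sum of the merged weights.
merge 27/500 + 3/40 → 129/1000
merge 93/1000 + 47/500 → 187/1000
merge 59/500 + 123/1000 → 241/1000
merge 129/1000 + 187/1000 → 79/250
merge 189/1000 + 241/1000 → 43/100
merge 127/500 + 79/250 → 57/100
merge 43/100 + 57/100 → 1
L = 129/1000 + 187/1000 + 241/1000 + 79/250 + 43/100 + 57/100 + 1 = 2873/1000 = 2.873 bits/symbol.

2.873 bits/symbol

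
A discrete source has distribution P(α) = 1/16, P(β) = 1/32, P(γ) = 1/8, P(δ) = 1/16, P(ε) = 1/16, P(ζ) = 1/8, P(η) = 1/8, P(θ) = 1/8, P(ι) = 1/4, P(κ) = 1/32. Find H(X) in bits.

Each probability is a power of 1/2, so log₂(1/p) is an integer.
H = Σ p·log₂(1/p) = 1/16·4 + 1/32·5 + 1/8·3 + 1/16·4 + 1/16·4 + 1/8·3 + 1/8·3 + 1/8·3 + 1/4·2 + 1/32·5 = 3.0625 bits.

3.0625 bits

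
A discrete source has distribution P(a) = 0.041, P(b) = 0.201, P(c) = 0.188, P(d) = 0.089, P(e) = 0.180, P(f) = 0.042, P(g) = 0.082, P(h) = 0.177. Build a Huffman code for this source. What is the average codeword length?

2.859 bits/symbol

Repeatedly combine the two least-probable nodes; the expected code length is the sum of the merged weights.
merge 41/1000 + 21/500 → 83/1000
merge 41/500 + 83/1000 → 33/200
merge 89/1000 + 33/200 → 127/500
merge 177/1000 + 9/50 → 357/1000
merge 47/250 + 201/1000 → 389/1000
merge 127/500 + 357/1000 → 611/1000
merge 389/1000 + 611/1000 → 1
L = 83/1000 + 33/200 + 127/500 + 357/1000 + 389/1000 + 611/1000 + 1 = 2859/1000 = 2.859 bits/symbol.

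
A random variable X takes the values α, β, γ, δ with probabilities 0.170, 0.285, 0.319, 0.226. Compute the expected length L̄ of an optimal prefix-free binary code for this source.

2 bits/symbol

Repeatedly combine the two least-probable nodes; the expected code length is the sum of the merged weights.
merge 17/100 + 113/500 → 99/250
merge 57/200 + 319/1000 → 151/250
merge 99/250 + 151/250 → 1
L = 99/250 + 151/250 + 1 = 2 bits/symbol.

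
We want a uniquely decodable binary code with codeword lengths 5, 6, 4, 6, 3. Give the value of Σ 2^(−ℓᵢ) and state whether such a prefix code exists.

0.25; yes

With common denominator 2^6 = 64: Σ 2^(−ℓᵢ) = 2/64 + 1/64 + 4/64 + 1/64 + 8/64 = 16/64 = 0.25.
Kraft's inequality requires Σ ≤ 1; here Σ = 0.25 ≤ 1, so such a prefix code exists.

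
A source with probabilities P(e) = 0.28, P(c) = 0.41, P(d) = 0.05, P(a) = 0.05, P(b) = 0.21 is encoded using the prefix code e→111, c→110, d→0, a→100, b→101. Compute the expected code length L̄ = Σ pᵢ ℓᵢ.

L̄ = Σ pᵢ·ℓᵢ = 0.28·3 + 0.41·3 + 0.05·1 + 0.05·3 + 0.21·3 = 2.9 bits/symbol.

2.9 bits/symbol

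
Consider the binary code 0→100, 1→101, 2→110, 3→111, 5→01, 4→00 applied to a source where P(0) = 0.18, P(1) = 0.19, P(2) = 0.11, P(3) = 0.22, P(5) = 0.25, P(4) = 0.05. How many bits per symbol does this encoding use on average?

2.7 bits/symbol

L̄ = Σ pᵢ·ℓᵢ = 0.18·3 + 0.19·3 + 0.11·3 + 0.22·3 + 0.25·2 + 0.05·2 = 2.7 bits/symbol.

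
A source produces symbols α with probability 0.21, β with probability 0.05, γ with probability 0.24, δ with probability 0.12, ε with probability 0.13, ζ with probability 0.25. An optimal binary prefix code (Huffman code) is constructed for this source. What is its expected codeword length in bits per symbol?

Repeatedly combine the two least-probable nodes; the expected code length is the sum of the merged weights.
merge 1/20 + 3/25 → 17/100
merge 13/100 + 17/100 → 3/10
merge 21/100 + 6/25 → 9/20
merge 1/4 + 3/10 → 11/20
merge 9/20 + 11/20 → 1
L = 17/100 + 3/10 + 9/20 + 11/20 + 1 = 247/100 = 2.47 bits/symbol.

2.47 bits/symbol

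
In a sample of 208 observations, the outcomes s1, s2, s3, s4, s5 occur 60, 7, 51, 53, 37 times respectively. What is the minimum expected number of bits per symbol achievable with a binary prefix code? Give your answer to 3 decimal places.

Probabilities are the counts divided by 208.
Repeatedly combine the two least-probable nodes; the expected code length is the sum of the merged weights.
merge 7/208 + 37/208 → 11/52
merge 11/52 + 51/208 → 95/208
merge 53/208 + 15/52 → 113/208
merge 95/208 + 113/208 → 1
L = 11/52 + 95/208 + 113/208 + 1 = 115/52 ≈ 2.212 bits/symbol.

2.212 bits/symbol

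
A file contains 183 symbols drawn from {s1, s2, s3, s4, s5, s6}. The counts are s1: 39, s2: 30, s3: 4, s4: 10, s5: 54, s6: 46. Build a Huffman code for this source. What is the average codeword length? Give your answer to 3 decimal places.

Probabilities are the counts divided by 183.
Repeatedly combine the two least-probable nodes; the expected code length is the sum of the merged weights.
merge 4/183 + 10/183 → 14/183
merge 14/183 + 10/61 → 44/183
merge 13/61 + 44/183 → 83/183
merge 46/183 + 18/61 → 100/183
merge 83/183 + 100/183 → 1
L = 14/183 + 44/183 + 83/183 + 100/183 + 1 = 424/183 ≈ 2.317 bits/symbol.

2.317 bits/symbol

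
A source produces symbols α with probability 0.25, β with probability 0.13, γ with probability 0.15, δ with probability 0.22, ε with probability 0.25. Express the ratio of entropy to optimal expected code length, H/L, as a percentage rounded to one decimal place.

Entropy H = −Σ p log₂ p ≈ 2.2738 bits.
Huffman merges: 13/100+3/20→7/25; 11/50+1/4→47/100; 1/4+7/25→53/100; 47/100+53/100→1. L = 57/25 ≈ 2.2800.
Efficiency = H/L = 2.2738/2.2800 = 99.7%.

99.7%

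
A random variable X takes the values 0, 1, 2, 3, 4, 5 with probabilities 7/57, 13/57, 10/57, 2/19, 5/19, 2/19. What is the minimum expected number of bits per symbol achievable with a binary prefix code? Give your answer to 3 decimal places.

Repeatedly combine the two least-probable nodes; the expected code length is the sum of the merged weights.
merge 2/19 + 2/19 → 4/19
merge 7/57 + 10/57 → 17/57
merge 4/19 + 13/57 → 25/57
merge 5/19 + 17/57 → 32/57
merge 25/57 + 32/57 → 1
L = 4/19 + 17/57 + 25/57 + 32/57 + 1 = 143/57 ≈ 2.509 bits/symbol.

2.509 bits/symbol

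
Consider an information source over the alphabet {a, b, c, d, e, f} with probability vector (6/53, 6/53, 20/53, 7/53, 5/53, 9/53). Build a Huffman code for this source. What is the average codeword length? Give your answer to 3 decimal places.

2.453 bits/symbol

Repeatedly combine the two least-probable nodes; the expected code length is the sum of the merged weights.
merge 5/53 + 6/53 → 11/53
merge 6/53 + 7/53 → 13/53
merge 9/53 + 11/53 → 20/53
merge 13/53 + 20/53 → 33/53
merge 20/53 + 33/53 → 1
L = 11/53 + 13/53 + 20/53 + 33/53 + 1 = 130/53 ≈ 2.453 bits/symbol.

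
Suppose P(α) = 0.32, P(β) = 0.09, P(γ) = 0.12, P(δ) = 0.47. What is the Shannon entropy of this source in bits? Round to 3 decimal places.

H = −Σ pᵢ log₂ pᵢ.
−0.32·log₂(0.32) = 0.5260
−0.09·log₂(0.09) = 0.3127
−0.12·log₂(0.12) = 0.3671
−0.47·log₂(0.47) = 0.5120
Sum ≈ 1.7177 → 1.718 bits.

1.718 bits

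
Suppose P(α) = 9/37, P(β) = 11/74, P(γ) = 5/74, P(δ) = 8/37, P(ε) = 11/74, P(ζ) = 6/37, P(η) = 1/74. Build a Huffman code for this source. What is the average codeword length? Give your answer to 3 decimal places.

Repeatedly combine the two least-probable nodes; the expected code length is the sum of the merged weights.
merge 1/74 + 5/74 → 3/37
merge 3/37 + 11/74 → 17/74
merge 11/74 + 6/37 → 23/74
merge 8/37 + 17/74 → 33/74
merge 9/37 + 23/74 → 41/74
merge 33/74 + 41/74 → 1
L = 3/37 + 17/74 + 23/74 + 33/74 + 41/74 + 1 = 97/37 ≈ 2.622 bits/symbol.

2.622 bits/symbol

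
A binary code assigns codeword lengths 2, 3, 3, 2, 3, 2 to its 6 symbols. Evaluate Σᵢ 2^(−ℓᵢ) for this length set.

1.125

With common denominator 2^3 = 8: Σ 2^(−ℓᵢ) = 2/8 + 1/8 + 1/8 + 2/8 + 1/8 + 2/8 = 9/8 = 1.125.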